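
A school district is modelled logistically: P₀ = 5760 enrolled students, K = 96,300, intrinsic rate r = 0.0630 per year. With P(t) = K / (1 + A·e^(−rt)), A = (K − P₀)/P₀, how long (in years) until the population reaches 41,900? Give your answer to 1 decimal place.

A = (96300 − 5760)/5760 = 15.71875
41900 = 96300/(1 + 15.71875·e^(−0.063t)) → 1 + 15.71875·e^(−0.063t) = 2.29833
e^(−0.063t) = 0.082597 → t = ln(12.1069)/0.063 = 2.49378/0.063

t ≈ 39.6 years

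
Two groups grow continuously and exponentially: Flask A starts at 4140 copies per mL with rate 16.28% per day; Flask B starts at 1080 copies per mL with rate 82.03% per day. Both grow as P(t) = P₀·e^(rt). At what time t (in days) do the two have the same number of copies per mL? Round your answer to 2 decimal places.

4140·e^(0.1628t) = 1080·e^(0.8203t)
4140/1080 = e^((0.8203 − 0.1628)t) → ln(3.83333) = 0.6575·t
t = 1.34373 / 0.6575

t ≈ 2.04 days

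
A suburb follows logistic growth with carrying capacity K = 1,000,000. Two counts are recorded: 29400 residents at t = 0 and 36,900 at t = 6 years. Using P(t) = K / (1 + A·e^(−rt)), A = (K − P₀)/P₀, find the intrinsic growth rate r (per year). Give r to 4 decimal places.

A = (1000000 − 29400)/29400 = 33.01361
36900 = 1000000/(1 + 33.01361·e^(−r·6)) → e^(−6r) = (27.10027 − 1)/33.01361 = 0.790591
r = −ln(0.790591)/6 = 0.23497/6

r ≈ 0.0392 per year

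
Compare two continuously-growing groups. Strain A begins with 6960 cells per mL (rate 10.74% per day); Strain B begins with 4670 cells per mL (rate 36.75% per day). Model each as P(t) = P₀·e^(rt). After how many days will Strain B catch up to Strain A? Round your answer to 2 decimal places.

t ≈ 1.53 days

6960·e^(0.1074t) = 4670·e^(0.3675t)
6960/4670 = e^((0.3675 − 0.1074)t) → ln(1.49036) = 0.2601·t
t = 0.39902 / 0.2601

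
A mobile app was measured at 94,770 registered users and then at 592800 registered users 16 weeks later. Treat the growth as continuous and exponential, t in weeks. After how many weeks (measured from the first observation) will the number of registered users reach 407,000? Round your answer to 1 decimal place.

r = ln(592800/94770) / 16 ≈ 0.114588 per week
t = ln(407000/94770) / r = 1.45736 / 0.114588 ≈ 12.718

t ≈ 12.7 weeks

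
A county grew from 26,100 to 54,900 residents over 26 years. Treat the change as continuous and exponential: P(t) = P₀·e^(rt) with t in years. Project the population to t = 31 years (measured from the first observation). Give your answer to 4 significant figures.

≈ 63,340 residents

r = ln(54900/26100) / 26 ≈ 0.028599 per year
P(31) = 26100 · e^(0.028599·31) = 26100 · 2.4268 ≈ 63339.5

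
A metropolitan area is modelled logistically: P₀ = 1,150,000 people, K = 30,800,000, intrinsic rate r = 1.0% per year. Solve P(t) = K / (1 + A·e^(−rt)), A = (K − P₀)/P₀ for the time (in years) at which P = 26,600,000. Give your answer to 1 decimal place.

A = (30800000 − 1150000)/1150000 = 25.78261
26600000 = 30800000/(1 + 25.78261·e^(−0.01t)) → 1 + 25.78261·e^(−0.01t) = 1.15789
e^(−0.01t) = 0.006124 → t = ln(163.28986)/0.01 = 5.09553/0.01

t ≈ 509.6 years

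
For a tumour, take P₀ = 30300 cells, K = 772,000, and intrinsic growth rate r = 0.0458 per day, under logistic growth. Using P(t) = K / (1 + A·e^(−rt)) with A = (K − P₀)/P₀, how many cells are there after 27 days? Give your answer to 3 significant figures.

≈ 95,200 cells

A = (772000 − 30300)/30300 = 24.47855
P(27) = 772000 / (1 + 24.47855·e^(−0.0458·27)) = 772000 / (1 + 24.47855·0.29037)
= 772000 / 8.10783 ≈ 95216.59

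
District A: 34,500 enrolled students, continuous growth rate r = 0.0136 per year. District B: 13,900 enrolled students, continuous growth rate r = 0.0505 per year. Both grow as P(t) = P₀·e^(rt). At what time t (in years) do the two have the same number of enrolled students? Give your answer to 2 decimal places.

34500·e^(0.0136t) = 13900·e^(0.0505t)
34500/13900 = e^((0.0505 − 0.0136)t) → ln(2.48201) = 0.0369·t
t = 0.90907 / 0.0369

t ≈ 24.64 years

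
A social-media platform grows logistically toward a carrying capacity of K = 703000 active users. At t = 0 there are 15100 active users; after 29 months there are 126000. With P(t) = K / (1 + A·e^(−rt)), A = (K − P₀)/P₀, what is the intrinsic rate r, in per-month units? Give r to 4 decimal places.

r ≈ 0.0792 per month

A = (703000 − 15100)/15100 = 45.55629
126000 = 703000/(1 + 45.55629·e^(−r·29)) → e^(−29r) = (5.57937 − 1)/45.55629 = 0.100521
r = −ln(0.100521)/29 = 2.29739/29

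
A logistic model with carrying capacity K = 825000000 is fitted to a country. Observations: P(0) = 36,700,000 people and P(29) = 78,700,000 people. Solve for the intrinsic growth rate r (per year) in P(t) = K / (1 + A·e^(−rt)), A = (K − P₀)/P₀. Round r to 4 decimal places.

A = (825000000 − 36700000)/36700000 = 21.47956
78700000 = 825000000/(1 + 21.47956·e^(−r·29)) → e^(−29r) = (10.48285 − 1)/21.47956 = 0.441482
r = −ln(0.441482)/29 = 0.81762/29

r ≈ 0.0282 per year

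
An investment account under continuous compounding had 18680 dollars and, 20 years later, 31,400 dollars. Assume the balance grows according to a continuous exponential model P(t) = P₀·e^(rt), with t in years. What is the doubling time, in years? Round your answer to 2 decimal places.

doubling time ≈ 26.69 years

r = ln(31400/18680) / 20 = ln(1.68094) / 20 ≈ 0.025968 per year
doubling time = ln 2 / |r| = 0.69315 / 0.025968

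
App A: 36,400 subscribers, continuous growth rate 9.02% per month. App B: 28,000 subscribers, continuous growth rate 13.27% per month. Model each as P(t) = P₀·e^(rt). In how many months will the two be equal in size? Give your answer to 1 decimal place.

t ≈ 6.2 months

36400·e^(0.0902t) = 28000·e^(0.1327t)
36400/28000 = e^((0.1327 − 0.0902)t) → ln(1.3) = 0.0425·t
t = 0.26236 / 0.0425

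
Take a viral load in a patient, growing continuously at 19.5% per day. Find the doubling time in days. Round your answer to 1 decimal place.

doubling time ≈ 3.6 days

doubling time = ln(2) / |r| = 0.69315 / 0.195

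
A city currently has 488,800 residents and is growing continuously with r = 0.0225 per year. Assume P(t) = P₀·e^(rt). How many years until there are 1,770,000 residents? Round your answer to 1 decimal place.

1770000 = 488800 · e^(0.0225·t)
t = ln(1770000/488800) / 0.0225 = ln(3.62111) / 0.0225 = 1.28678 / 0.0225

t ≈ 57.2 years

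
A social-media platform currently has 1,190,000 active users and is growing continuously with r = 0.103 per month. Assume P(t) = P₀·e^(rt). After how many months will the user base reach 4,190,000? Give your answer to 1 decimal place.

t ≈ 12.2 months

4190000 = 1190000 · e^(0.103·t)
t = ln(4190000/1190000) / 0.103 = ln(3.52101) / 0.103 = 1.25875 / 0.103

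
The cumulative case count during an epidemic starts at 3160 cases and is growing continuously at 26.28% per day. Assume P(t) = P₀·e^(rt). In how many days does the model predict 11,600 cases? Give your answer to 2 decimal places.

11600 = 3160 · e^(0.2628·t)
t = ln(11600/3160) / 0.2628 = ln(3.67089) / 0.2628 = 1.30043 / 0.2628

t ≈ 4.95 days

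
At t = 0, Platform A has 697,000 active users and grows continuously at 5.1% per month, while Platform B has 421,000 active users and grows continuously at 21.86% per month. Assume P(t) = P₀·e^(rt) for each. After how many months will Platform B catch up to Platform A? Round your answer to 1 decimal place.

697000·e^(0.051t) = 421000·e^(0.2186t)
697000/421000 = e^((0.2186 − 0.051)t) → ln(1.65558) = 0.1676·t
t = 0.50415 / 0.1676

t ≈ 3.0 months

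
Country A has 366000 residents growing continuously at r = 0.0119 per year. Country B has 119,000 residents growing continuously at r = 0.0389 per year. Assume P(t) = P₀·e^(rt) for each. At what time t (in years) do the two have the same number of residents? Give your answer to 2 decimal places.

366000·e^(0.0119t) = 119000·e^(0.0389t)
366000/119000 = e^((0.0389 − 0.0119)t) → ln(3.07563) = 0.027·t
t = 1.12351 / 0.027

t ≈ 41.61 years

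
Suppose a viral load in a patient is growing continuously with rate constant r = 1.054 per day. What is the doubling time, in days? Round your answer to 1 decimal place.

doubling time = ln(2) / |r| = 0.69315 / 1.054

doubling time ≈ 0.7 days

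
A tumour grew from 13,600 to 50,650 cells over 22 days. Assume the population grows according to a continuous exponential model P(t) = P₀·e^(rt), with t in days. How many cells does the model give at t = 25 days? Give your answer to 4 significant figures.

r = ln(50650/13600) / 22 ≈ 0.059767 per day
P(25) = 13600 · e^(0.059767·25) = 13600 · 4.45564 ≈ 60596.65

≈ 60,600 cells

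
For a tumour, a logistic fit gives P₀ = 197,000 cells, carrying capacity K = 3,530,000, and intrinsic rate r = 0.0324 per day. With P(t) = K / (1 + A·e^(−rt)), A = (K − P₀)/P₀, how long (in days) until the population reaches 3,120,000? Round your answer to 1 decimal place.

t ≈ 149.9 days

A = (3530000 − 197000)/197000 = 16.91878
3120000 = 3530000/(1 + 16.91878·e^(−0.0324t)) → 1 + 16.91878·e^(−0.0324t) = 1.13141
e^(−0.0324t) = 0.007767 → t = ln(128.7478)/0.0324 = 4.85786/0.0324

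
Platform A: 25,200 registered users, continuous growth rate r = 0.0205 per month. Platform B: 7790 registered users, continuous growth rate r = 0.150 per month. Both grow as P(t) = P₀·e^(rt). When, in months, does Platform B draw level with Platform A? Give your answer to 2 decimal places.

t ≈ 9.07 months

25200·e^(0.0205t) = 7790·e^(0.15t)
25200/7790 = e^((0.15 − 0.0205)t) → ln(3.23492) = 0.1295·t
t = 1.174 / 0.1295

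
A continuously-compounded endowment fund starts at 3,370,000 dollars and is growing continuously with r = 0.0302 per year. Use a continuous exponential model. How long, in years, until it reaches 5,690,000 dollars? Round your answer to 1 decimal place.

t ≈ 17.3 years

5690000 = 3370000 · e^(0.0302·t)
t = ln(5690000/3370000) / 0.0302 = ln(1.68843) / 0.0302 = 0.5238 / 0.0302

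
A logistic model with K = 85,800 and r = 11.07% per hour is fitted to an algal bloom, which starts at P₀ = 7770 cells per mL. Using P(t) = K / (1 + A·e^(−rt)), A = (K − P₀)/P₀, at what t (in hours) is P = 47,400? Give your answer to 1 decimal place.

t ≈ 22.7 hours

A = (85800 − 7770)/7770 = 10.04247
47400 = 85800/(1 + 10.04247·e^(−0.1107t)) → 1 + 10.04247·e^(−0.1107t) = 1.81013
e^(−0.1107t) = 0.08067 → t = ln(12.39618)/0.1107 = 2.51739/0.1107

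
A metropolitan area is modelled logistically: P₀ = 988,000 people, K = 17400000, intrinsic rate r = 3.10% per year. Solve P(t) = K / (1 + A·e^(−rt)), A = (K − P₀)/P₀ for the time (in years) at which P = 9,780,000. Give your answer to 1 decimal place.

t ≈ 98.7 years

A = (17400000 − 988000)/988000 = 16.61134
9780000 = 17400000/(1 + 16.61134·e^(−0.031t)) → 1 + 16.61134·e^(−0.031t) = 1.77914
e^(−0.031t) = 0.046904 → t = ln(21.32006)/0.031 = 3.05965/0.031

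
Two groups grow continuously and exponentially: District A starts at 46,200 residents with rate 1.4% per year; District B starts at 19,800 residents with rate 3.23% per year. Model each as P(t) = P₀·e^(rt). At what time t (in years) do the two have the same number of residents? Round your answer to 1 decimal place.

t ≈ 46.3 years

46200·e^(0.014t) = 19800·e^(0.0323t)
46200/19800 = e^((0.0323 − 0.014)t) → ln(2.33333) = 0.0183·t
t = 0.8473 / 0.0183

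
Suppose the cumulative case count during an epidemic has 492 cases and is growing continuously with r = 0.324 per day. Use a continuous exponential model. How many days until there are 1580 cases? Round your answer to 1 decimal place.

1580 = 492 · e^(0.324·t)
t = ln(1580/492) / 0.324 = ln(3.21138) / 0.324 = 1.1667 / 0.324

t ≈ 3.6 days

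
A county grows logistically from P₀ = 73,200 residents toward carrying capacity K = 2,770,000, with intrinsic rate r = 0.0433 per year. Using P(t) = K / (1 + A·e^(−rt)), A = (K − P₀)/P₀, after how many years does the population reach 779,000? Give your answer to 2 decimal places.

t ≈ 61.62 years

A = (2770000 − 73200)/73200 = 36.84153
779000 = 2770000/(1 + 36.84153·e^(−0.0433t)) → 1 + 36.84153·e^(−0.0433t) = 3.55584
e^(−0.0433t) = 0.069374 → t = ln(14.41464)/0.0433 = 2.66824/0.0433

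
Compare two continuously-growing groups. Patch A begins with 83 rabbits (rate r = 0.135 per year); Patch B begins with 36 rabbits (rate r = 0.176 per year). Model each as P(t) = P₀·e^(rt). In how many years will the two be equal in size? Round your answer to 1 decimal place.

t ≈ 20.4 years

83·e^(0.135t) = 36·e^(0.176t)
83/36 = e^((0.176 − 0.135)t) → ln(2.30556) = 0.041·t
t = 0.83532 / 0.041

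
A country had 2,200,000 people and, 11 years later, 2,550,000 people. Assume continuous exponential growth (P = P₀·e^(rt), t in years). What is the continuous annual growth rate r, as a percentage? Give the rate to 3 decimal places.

r ≈ 1.342% per year

2550000 = 2200000 · e^(r·11)
e^(11r) = 2550000/2200000 = 1.15909
r = ln(1.15909) / 11 = 0.14764 / 11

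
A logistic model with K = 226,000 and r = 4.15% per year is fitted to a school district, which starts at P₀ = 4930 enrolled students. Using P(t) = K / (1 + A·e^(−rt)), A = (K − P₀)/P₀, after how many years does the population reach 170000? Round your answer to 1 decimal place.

A = (226000 − 4930)/4930 = 44.84178
170000 = 226000/(1 + 44.84178·e^(−0.0415t)) → 1 + 44.84178·e^(−0.0415t) = 1.32941
e^(−0.0415t) = 0.007346 → t = ln(136.12685)/0.0415 = 4.91359/0.0415

t ≈ 118.4 years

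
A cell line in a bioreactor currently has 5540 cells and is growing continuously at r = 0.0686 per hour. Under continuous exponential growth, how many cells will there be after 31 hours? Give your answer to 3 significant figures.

≈ 46,500 cells

P(31) = 5540 · e^(0.0686·31) = 5540 · e^(2.1266)
= 5540 · 8.3863 ≈ 46460.13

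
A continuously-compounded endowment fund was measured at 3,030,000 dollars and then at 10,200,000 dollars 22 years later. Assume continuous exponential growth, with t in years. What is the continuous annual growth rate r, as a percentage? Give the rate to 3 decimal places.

10200000 = 3030000 · e^(r·22)
e^(22r) = 10200000/3030000 = 3.36634
r = ln(3.36634) / 22 = 1.21383 / 22

r ≈ 5.517% per year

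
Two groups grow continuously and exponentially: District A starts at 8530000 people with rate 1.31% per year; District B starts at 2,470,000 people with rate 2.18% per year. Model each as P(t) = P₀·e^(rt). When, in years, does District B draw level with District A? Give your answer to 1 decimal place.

t ≈ 142.5 years

8530000·e^(0.0131t) = 2470000·e^(0.0218t)
8530000/2470000 = e^((0.0218 − 0.0131)t) → ln(3.45344) = 0.0087·t
t = 1.23937 / 0.0087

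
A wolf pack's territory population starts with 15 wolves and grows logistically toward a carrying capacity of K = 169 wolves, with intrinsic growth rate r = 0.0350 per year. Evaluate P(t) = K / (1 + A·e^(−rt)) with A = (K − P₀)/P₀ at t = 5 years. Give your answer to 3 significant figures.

≈ 17.6 wolves

A = (169 − 15)/15 = 10.26667
P(5) = 169 / (1 + 10.26667·e^(−0.035·5)) = 169 / (1 + 10.26667·0.839457)
= 169 / 9.61843 ≈ 17.57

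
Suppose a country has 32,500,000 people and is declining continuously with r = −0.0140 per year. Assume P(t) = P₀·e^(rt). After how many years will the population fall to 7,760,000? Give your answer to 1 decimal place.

t ≈ 102.3 years

7760000 = 32500000 · e^(-0.014·t)
t = ln(7760000/32500000) / -0.014 = ln(0.23877) / -0.014 = -1.43226 / -0.014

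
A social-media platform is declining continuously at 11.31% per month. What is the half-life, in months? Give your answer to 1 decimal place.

half-life = ln(2) / |r| = 0.69315 / 0.1131

half-life ≈ 6.1 months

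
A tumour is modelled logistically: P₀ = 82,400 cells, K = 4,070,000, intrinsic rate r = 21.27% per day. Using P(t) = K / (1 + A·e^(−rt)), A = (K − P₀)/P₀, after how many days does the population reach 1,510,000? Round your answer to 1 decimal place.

t ≈ 15.8 days

A = (4070000 − 82400)/82400 = 48.3932
1510000 = 4070000/(1 + 48.3932·e^(−0.2127t)) → 1 + 48.3932·e^(−0.2127t) = 2.69536
e^(−0.2127t) = 0.035033 → t = ln(28.54443)/0.2127 = 3.35146/0.2127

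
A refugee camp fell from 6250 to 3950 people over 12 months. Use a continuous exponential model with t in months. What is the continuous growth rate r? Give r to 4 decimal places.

3950 = 6250 · e^(r·12)
e^(12r) = 3950/6250 = 0.632
r = ln(0.632) / 12 = -0.45887 / 12

r ≈ -0.0382 per month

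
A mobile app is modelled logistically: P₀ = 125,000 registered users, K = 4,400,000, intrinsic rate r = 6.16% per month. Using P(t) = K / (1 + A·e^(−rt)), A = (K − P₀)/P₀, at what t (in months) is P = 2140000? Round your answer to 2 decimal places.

t ≈ 56.46 months

A = (4400000 − 125000)/125000 = 34.2
2140000 = 4400000/(1 + 34.2·e^(−0.0616t)) → 1 + 34.2·e^(−0.0616t) = 2.05607
e^(−0.0616t) = 0.030879 → t = ln(32.38407)/0.0616 = 3.47767/0.0616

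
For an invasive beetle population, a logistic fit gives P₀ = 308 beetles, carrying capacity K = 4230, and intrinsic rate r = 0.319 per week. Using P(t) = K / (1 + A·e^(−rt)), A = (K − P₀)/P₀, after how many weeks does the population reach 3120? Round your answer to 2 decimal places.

t ≈ 11.22 weeks

A = (4230 − 308)/308 = 12.73377
3120 = 4230/(1 + 12.73377·e^(−0.319t)) → 1 + 12.73377·e^(−0.319t) = 1.35577
e^(−0.319t) = 0.027939 → t = ln(35.79221)/0.319 = 3.57773/0.319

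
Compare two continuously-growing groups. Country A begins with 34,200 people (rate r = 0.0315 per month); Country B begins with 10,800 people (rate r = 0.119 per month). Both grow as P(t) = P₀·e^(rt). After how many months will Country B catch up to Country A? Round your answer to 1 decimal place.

34200·e^(0.0315t) = 10800·e^(0.119t)
34200/10800 = e^((0.119 − 0.0315)t) → ln(3.16667) = 0.0875·t
t = 1.15268 / 0.0875

t ≈ 13.2 months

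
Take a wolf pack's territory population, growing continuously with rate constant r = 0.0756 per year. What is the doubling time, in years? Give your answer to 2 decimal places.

doubling time = ln(2) / |r| = 0.69315 / 0.0756

doubling time ≈ 9.17 years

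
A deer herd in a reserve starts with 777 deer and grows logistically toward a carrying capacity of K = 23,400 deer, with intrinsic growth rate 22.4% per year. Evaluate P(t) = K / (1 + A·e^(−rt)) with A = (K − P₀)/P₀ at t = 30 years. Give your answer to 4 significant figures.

≈ 22,610 deer

A = (23400 − 777)/777 = 29.11583
P(30) = 23400 / (1 + 29.11583·e^(−0.224·30)) = 23400 / (1 + 29.11583·0.001207)
= 23400 / 1.03513 ≈ 22605.87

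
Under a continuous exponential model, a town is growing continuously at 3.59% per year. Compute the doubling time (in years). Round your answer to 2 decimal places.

doubling time = ln(2) / |r| = 0.69315 / 0.0359

doubling time ≈ 19.31 years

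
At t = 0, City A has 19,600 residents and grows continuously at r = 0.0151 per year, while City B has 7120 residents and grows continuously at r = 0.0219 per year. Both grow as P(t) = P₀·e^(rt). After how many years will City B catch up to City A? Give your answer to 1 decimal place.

19600·e^(0.0151t) = 7120·e^(0.0219t)
19600/7120 = e^((0.0219 − 0.0151)t) → ln(2.75281) = 0.0068·t
t = 1.01262 / 0.0068

t ≈ 148.9 years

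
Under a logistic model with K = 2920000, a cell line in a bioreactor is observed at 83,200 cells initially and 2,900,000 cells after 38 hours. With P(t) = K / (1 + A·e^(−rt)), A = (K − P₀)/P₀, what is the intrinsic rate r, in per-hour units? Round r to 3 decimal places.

r ≈ 0.224 per hour

A = (2920000 − 83200)/83200 = 34.09615
2900000 = 2920000/(1 + 34.09615·e^(−r·38)) → e^(−38r) = (1.0069 − 1)/34.09615 = 0.000202
r = −ln(0.000202)/38 = 8.50592/38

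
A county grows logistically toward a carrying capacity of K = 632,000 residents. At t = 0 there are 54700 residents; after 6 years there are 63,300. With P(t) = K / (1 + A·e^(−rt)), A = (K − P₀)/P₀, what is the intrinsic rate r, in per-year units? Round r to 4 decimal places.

r ≈ 0.0268 per year

A = (632000 − 54700)/54700 = 10.55393
63300 = 632000/(1 + 10.55393·e^(−r·6)) → e^(−6r) = (9.9842 − 1)/10.55393 = 0.851266
r = −ln(0.851266)/6 = 0.16103/6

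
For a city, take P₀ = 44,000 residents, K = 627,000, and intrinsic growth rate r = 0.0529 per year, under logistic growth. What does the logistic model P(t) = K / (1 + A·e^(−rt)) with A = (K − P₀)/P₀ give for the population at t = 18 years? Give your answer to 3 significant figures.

A = (627000 − 44000)/44000 = 13.25
P(18) = 627000 / (1 + 13.25·e^(−0.0529·18)) = 627000 / (1 + 13.25·0.385891)
= 627000 / 6.11306 ≈ 102567.33

≈ 103,000 residents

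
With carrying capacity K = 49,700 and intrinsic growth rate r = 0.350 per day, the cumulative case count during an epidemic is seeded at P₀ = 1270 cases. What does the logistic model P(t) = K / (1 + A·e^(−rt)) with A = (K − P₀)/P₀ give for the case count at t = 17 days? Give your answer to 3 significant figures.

≈ 45,200 cases

A = (49700 − 1270)/1270 = 38.13386
P(17) = 49700 / (1 + 38.13386·e^(−0.35·17)) = 49700 / (1 + 38.13386·0.002606)
= 49700 / 1.09937 ≈ 45207.68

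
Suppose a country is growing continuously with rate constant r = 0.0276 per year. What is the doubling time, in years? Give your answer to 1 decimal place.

doubling time ≈ 25.1 years

doubling time = ln(2) / |r| = 0.69315 / 0.0276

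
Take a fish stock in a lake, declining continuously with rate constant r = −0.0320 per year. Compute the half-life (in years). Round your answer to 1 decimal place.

half-life ≈ 21.7 years

half-life = ln(2) / |r| = 0.69315 / 0.032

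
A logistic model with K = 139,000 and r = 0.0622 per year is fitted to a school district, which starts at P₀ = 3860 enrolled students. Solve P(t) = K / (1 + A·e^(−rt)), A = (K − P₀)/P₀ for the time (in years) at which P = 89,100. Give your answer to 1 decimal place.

A = (139000 − 3860)/3860 = 35.01036
89100 = 139000/(1 + 35.01036·e^(−0.0622t)) → 1 + 35.01036·e^(−0.0622t) = 1.56004
e^(−0.0622t) = 0.015997 → t = ln(62.51349)/0.0622 = 4.13538/0.0622

t ≈ 66.5 years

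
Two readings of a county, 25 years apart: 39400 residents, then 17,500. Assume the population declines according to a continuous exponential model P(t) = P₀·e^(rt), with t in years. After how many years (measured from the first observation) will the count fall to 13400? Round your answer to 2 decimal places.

r = ln(17500/39400) / 25 ≈ -0.032463 per year
t = ln(13400/39400) / r = -1.07851 / -0.032463 ≈ 33.223

t ≈ 33.22 years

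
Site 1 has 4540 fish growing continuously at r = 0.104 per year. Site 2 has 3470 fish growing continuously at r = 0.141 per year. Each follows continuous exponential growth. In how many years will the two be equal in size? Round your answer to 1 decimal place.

t ≈ 7.3 years

4540·e^(0.104t) = 3470·e^(0.141t)
4540/3470 = e^((0.141 − 0.104)t) → ln(1.30836) = 0.037·t
t = 0.26877 / 0.037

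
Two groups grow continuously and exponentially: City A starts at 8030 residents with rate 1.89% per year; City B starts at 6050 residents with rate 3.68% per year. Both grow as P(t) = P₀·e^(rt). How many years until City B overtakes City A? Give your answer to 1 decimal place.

t ≈ 15.8 years

8030·e^(0.0189t) = 6050·e^(0.0368t)
8030/6050 = e^((0.0368 − 0.0189)t) → ln(1.32727) = 0.0179·t
t = 0.28313 / 0.0179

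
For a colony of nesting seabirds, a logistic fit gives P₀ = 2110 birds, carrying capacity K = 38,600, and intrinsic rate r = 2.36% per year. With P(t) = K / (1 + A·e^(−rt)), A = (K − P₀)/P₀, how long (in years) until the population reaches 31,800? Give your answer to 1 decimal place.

A = (38600 − 2110)/2110 = 17.29384
31800 = 38600/(1 + 17.29384·e^(−0.0236t)) → 1 + 17.29384·e^(−0.0236t) = 1.21384
e^(−0.0236t) = 0.012365 → t = ln(80.87413)/0.0236 = 4.39289/0.0236

t ≈ 186.1 years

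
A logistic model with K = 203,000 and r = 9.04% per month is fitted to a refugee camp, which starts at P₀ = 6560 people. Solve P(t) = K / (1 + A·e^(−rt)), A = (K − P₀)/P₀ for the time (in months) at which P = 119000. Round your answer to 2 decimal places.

A = (203000 − 6560)/6560 = 29.94512
119000 = 203000/(1 + 29.94512·e^(−0.0904t)) → 1 + 29.94512·e^(−0.0904t) = 1.70588
e^(−0.0904t) = 0.023573 → t = ln(42.42226)/0.0904 = 3.74767/0.0904

t ≈ 41.46 months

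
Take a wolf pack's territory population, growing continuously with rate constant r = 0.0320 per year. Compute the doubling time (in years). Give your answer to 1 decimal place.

doubling time = ln(2) / |r| = 0.69315 / 0.032

doubling time ≈ 21.7 years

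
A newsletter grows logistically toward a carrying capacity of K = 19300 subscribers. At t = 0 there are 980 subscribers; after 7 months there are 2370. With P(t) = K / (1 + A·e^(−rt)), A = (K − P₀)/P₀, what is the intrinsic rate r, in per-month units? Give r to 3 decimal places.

r ≈ 0.137 per month

A = (19300 − 980)/980 = 18.69388
2370 = 19300/(1 + 18.69388·e^(−r·7)) → e^(−7r) = (8.14346 − 1)/18.69388 = 0.382128
r = −ln(0.382128)/7 = 0.962/7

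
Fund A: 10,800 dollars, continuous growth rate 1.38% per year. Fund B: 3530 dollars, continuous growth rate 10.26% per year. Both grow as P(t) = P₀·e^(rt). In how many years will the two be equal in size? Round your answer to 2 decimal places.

10800·e^(0.0138t) = 3530·e^(0.1026t)
10800/3530 = e^((0.1026 − 0.0138)t) → ln(3.05949) = 0.0888·t
t = 1.11825 / 0.0888

t ≈ 12.59 years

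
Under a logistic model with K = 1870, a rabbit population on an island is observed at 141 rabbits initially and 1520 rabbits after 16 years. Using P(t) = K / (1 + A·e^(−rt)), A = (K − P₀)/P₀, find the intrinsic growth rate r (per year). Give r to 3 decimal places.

r ≈ 0.248 per year

A = (1870 − 141)/141 = 12.26241
1520 = 1870/(1 + 12.26241·e^(−r·16)) → e^(−16r) = (1.23026 − 1)/12.26241 = 0.018778
r = −ln(0.018778)/16 = 3.97507/16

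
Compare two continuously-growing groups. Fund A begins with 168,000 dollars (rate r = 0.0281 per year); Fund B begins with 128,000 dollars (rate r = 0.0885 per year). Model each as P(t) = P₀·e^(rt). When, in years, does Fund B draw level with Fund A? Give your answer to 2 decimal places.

t ≈ 4.50 years

168000·e^(0.0281t) = 128000·e^(0.0885t)
168000/128000 = e^((0.0885 − 0.0281)t) → ln(1.3125) = 0.0604·t
t = 0.27193 / 0.0604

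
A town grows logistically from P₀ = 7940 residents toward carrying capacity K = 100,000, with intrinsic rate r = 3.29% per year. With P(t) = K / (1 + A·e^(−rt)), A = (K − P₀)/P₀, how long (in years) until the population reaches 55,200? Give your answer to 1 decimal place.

t ≈ 80.8 years

A = (100000 − 7940)/7940 = 11.59446
55200 = 100000/(1 + 11.59446·e^(−0.0329t)) → 1 + 11.59446·e^(−0.0329t) = 1.81159
e^(−0.0329t) = 0.069998 → t = ln(14.28603)/0.0329 = 2.65928/0.0329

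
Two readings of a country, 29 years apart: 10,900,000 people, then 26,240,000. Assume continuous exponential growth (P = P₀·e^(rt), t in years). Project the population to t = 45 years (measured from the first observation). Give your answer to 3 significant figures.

r = ln(26240000/10900000) / 29 ≈ 0.030294 per year
P(45) = 10900000 · e^(0.030294·45) = 10900000 · 3.90878 ≈ 42605649.15

≈ 42,600,000 people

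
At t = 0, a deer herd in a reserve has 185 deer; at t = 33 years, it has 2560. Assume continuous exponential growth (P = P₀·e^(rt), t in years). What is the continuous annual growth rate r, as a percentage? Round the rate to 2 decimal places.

2560 = 185 · e^(r·33)
e^(33r) = 2560/185 = 13.83784
r = ln(13.83784) / 33 = 2.62741 / 33

r ≈ 7.96% per year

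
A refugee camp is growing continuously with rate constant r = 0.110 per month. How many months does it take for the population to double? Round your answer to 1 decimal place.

doubling time ≈ 6.3 months

doubling time = ln(2) / |r| = 0.69315 / 0.11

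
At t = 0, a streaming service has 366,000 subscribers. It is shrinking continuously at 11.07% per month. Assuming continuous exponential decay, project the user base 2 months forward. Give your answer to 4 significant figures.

≈ 293,300 subscribers

P(2) = 366000 · e^(-0.1107·2) = 366000 · e^(-0.2214)
= 366000 · 0.8014 ≈ 293310.96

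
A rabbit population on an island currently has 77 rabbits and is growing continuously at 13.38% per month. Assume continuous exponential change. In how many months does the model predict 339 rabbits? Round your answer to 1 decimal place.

t ≈ 11.1 months

339 = 77 · e^(0.1338·t)
t = ln(339/77) / 0.1338 = ln(4.4026) / 0.1338 = 1.48219 / 0.1338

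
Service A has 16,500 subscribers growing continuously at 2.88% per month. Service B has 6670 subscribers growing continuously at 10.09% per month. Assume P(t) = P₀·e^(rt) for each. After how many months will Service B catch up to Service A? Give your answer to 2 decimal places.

16500·e^(0.0288t) = 6670·e^(0.1009t)
16500/6670 = e^((0.1009 − 0.0288)t) → ln(2.47376) = 0.0721·t
t = 0.90574 / 0.0721

t ≈ 12.56 months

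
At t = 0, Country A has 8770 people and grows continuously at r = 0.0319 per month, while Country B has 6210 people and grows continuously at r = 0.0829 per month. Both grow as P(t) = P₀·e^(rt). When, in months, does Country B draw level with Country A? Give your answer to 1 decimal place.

t ≈ 6.8 months

8770·e^(0.0319t) = 6210·e^(0.0829t)
8770/6210 = e^((0.0829 − 0.0319)t) → ln(1.41224) = 0.051·t
t = 0.34518 / 0.051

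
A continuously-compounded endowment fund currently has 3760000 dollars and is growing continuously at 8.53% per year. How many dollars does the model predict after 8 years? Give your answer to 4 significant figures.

P(8) = 3760000 · e^(0.0853·8) = 3760000 · e^(0.6824)
= 3760000 · 1.97862 ≈ 7439613.94

≈ 7,440,000 dollars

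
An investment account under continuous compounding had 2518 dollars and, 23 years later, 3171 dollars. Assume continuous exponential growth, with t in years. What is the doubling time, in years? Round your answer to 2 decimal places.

r = ln(3171/2518) / 23 = ln(1.25933) / 23 ≈ 0.010025 per year
doubling time = ln 2 / |r| = 0.69315 / 0.010025

doubling time ≈ 69.14 years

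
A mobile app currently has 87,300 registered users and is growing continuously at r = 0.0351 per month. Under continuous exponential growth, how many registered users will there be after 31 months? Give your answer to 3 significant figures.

≈ 259,000 registered users

P(31) = 87300 · e^(0.0351·31) = 87300 · e^(1.0881)
= 87300 · 2.96863 ≈ 259161.25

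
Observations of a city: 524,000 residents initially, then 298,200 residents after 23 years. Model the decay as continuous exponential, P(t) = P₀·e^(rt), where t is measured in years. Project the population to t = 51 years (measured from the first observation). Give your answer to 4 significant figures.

≈ 150,100 residents

r = ln(298200/524000) / 23 ≈ -0.02451 per year
P(51) = 524000 · e^(-0.02451·51) = 524000 · 0.2865 ≈ 150127.92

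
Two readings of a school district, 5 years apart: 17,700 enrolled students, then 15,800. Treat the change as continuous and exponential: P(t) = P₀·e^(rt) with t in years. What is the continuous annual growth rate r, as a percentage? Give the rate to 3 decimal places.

15800 = 17700 · e^(r·5)
e^(5r) = 15800/17700 = 0.89266
r = ln(0.89266) / 5 = -0.11355 / 5

r ≈ -2.271% per year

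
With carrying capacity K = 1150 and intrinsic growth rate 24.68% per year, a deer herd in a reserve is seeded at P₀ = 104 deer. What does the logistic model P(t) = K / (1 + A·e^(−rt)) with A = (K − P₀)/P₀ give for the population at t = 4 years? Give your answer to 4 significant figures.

A = (1150 − 104)/104 = 10.05769
P(4) = 1150 / (1 + 10.05769·e^(−0.2468·4)) = 1150 / (1 + 10.05769·0.372619)
= 1150 / 4.74768 ≈ 242.22

≈ 242.2 deer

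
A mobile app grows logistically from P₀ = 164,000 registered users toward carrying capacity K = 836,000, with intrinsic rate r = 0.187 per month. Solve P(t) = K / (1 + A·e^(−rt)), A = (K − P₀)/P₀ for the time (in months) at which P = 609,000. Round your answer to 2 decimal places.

A = (836000 − 164000)/164000 = 4.09756
609000 = 836000/(1 + 4.09756·e^(−0.187t)) → 1 + 4.09756·e^(−0.187t) = 1.37274
e^(−0.187t) = 0.090967 → t = ln(10.99302)/0.187 = 2.39726/0.187

t ≈ 12.82 months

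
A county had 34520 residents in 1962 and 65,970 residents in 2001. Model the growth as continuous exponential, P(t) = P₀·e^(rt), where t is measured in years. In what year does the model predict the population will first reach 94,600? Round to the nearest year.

r = ln(65970/34520) / 39 = 0.64766/39 ≈ 0.016607 per year
t = ln(94600/34520) / r = 1.00812/0.016607 ≈ 60.71 years after 1962

year 2023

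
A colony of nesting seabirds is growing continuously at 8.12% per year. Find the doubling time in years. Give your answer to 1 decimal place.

doubling time = ln(2) / |r| = 0.69315 / 0.0812

doubling time ≈ 8.5 years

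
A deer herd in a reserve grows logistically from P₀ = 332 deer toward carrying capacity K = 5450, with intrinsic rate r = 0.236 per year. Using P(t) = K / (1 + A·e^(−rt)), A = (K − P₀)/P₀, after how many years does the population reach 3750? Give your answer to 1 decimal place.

t ≈ 14.9 years

A = (5450 − 332)/332 = 15.41566
3750 = 5450/(1 + 15.41566·e^(−0.236t)) → 1 + 15.41566·e^(−0.236t) = 1.45333
e^(−0.236t) = 0.029407 → t = ln(34.00514)/0.236 = 3.52651/0.236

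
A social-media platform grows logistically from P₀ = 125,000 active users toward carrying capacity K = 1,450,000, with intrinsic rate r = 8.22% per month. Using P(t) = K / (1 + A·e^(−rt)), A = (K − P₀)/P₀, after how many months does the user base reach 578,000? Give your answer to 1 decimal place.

t ≈ 23.7 months

A = (1450000 − 125000)/125000 = 10.6
578000 = 1450000/(1 + 10.6·e^(−0.0822t)) → 1 + 10.6·e^(−0.0822t) = 2.50865
e^(−0.0822t) = 0.142326 → t = ln(7.02615)/0.0822 = 1.94964/0.0822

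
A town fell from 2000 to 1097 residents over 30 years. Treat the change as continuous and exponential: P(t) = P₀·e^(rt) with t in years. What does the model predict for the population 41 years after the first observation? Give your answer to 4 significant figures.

≈ 880.2 residents

r = ln(1097/2000) / 30 ≈ -0.020019 per year
P(41) = 2000 · e^(-0.020019·41) = 2000 · 0.44009 ≈ 880.18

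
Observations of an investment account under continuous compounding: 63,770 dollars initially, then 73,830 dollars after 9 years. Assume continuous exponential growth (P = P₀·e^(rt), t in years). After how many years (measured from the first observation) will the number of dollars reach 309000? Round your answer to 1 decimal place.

t ≈ 97.0 years

r = ln(73830/63770) / 9 ≈ 0.016276 per year
t = ln(309000/63770) / r = 1.57806 / 0.016276 ≈ 96.957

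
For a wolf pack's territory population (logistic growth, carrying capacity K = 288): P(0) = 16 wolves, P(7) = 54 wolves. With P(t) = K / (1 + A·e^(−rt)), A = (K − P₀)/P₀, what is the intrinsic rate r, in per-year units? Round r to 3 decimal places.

r ≈ 0.195 per year

A = (288 − 16)/16 = 17
54 = 288/(1 + 17·e^(−r·7)) → e^(−7r) = (5.33333 − 1)/17 = 0.254902
r = −ln(0.254902)/7 = 1.36688/7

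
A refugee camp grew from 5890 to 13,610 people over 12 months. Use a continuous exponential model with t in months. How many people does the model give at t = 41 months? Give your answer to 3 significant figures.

≈ 103,000 people

r = ln(13610/5890) / 12 ≈ 0.069796 per month
P(41) = 5890 · e^(0.069796·41) = 5890 · 17.48993 ≈ 103015.67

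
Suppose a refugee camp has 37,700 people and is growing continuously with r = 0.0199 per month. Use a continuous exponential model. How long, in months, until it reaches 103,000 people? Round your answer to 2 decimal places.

103000 = 37700 · e^(0.0199·t)
t = ln(103000/37700) / 0.0199 = ln(2.7321) / 0.0199 = 1.00507 / 0.0199

t ≈ 50.51 months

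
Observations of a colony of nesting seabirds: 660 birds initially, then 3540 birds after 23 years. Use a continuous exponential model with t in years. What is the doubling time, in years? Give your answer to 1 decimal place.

r = ln(3540/660) / 23 = ln(5.36364) / 23 ≈ 0.073028 per year
doubling time = ln 2 / |r| = 0.69315 / 0.073028

doubling time ≈ 9.5 years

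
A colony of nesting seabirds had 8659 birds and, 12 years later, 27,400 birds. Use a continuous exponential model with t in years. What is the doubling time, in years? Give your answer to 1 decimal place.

doubling time ≈ 7.2 years

r = ln(27400/8659) / 12 = ln(3.16434) / 12 ≈ 0.095995 per year
doubling time = ln 2 / |r| = 0.69315 / 0.095995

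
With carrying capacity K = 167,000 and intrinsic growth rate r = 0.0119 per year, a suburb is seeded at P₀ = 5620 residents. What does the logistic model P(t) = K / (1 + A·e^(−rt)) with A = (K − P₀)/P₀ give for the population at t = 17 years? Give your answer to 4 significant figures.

≈ 6,829 residents

A = (167000 − 5620)/5620 = 28.7153
P(17) = 167000 / (1 + 28.7153·e^(−0.0119·17)) = 167000 / (1 + 28.7153·0.81685)
= 167000 / 24.45609 ≈ 6828.56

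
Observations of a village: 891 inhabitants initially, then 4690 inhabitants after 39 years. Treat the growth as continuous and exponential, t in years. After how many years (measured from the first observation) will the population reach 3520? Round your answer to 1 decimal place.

r = ln(4690/891) / 39 ≈ 0.042586 per year
t = ln(3520/891) / r = 1.37387 / 0.042586 ≈ 32.261

t ≈ 32.3 years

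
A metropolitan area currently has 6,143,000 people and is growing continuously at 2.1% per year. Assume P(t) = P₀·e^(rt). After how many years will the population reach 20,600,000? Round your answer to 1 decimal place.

t ≈ 57.6 years

20600000 = 6143000 · e^(0.021·t)
t = ln(20600000/6143000) / 0.021 = ln(3.35341) / 0.021 = 1.20998 / 0.021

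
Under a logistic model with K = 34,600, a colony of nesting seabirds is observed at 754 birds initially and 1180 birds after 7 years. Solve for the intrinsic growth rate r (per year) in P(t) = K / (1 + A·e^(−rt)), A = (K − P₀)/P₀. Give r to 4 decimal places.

A = (34600 − 754)/754 = 44.88859
1180 = 34600/(1 + 44.88859·e^(−r·7)) → e^(−7r) = (29.32203 − 1)/44.88859 = 0.630941
r = −ln(0.630941)/7 = 0.46054/7

r ≈ 0.0658 per year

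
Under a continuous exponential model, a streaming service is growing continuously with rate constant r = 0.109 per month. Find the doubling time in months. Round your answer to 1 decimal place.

doubling time = ln(2) / |r| = 0.69315 / 0.109

doubling time ≈ 6.4 months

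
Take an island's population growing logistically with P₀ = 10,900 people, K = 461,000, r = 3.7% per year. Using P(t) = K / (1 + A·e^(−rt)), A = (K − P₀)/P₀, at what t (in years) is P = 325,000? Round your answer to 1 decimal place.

A = (461000 − 10900)/10900 = 41.29358
325000 = 461000/(1 + 41.29358·e^(−0.037t)) → 1 + 41.29358·e^(−0.037t) = 1.41846
e^(−0.037t) = 0.010134 → t = ln(98.67951)/0.037 = 4.59188/0.037

t ≈ 124.1 years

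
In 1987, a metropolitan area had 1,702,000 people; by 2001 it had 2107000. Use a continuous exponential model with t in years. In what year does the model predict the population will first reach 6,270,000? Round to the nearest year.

year 2073

r = ln(2107000/1702000) / 14 = 0.21346/14 ≈ 0.015247 per year
t = ln(6270000/1702000) / r = 1.30397/0.015247 ≈ 85.52 years after 1987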